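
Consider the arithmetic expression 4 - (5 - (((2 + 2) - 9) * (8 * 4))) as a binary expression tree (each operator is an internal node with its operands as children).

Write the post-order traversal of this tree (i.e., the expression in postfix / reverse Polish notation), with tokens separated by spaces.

4 5 2 2 + 9 - 8 4 * * - -

Post-order on an expression tree gives postfix notation: for each operator, emit left operand, right operand, then the operator.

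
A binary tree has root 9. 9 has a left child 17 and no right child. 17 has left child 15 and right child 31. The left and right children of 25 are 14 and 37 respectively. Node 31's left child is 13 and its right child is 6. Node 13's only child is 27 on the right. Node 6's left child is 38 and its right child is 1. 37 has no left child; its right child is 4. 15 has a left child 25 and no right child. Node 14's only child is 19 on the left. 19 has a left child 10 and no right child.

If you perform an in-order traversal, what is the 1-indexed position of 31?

11

In-order visits the left subtree, then the node, then the right subtree.
At 9: go left to 17.
  At 17: go left to 15.
    At 15: go left to 25.
      At 25: go left to 14.
        At 14: go left to 19.
          At 19: go left to 10.
            10 is a leaf — visit 10.
          Visit 19.
          At 19: no right child.
        Visit 14.
        At 14: no right child.
      Visit 25.
      At 25: go right to 37.
        At 37: no left child.
        Visit 37.
        At 37: go right to 4.
          4 is a leaf — visit 4.
    Visit 15.
    At 15: no right child.
  Visit 17.
  At 17: go right to 31.
    At 31: go left to 13.
      At 13: no left child.
      Visit 13.
      At 13: go right to 27.
        27 is a leaf — visit 27.
    Visit 31.
    At 31: go right to 6.
      At 6: go left to 38.
        38 is a leaf — visit 38.
      Visit 6.
      At 6: go right to 1.
        1 is a leaf — visit 1.
Visit 9.
At 9: no right child.
Full in-order sequence: 10, 19, 14, 25, 37, 4, 15, 17, 13, 27, 31, 38, 6, 1, 9.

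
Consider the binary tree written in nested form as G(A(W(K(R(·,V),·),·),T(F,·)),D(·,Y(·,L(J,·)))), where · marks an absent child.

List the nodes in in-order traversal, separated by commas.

In-order visits the left subtree, then the node, then the right subtree.
At G: go left to A.
  At A: go left to W.
    At W: go left to K.
      At K: go left to R.
        At R: no left child.
        Visit R.
        At R: go right to V.
          V is a leaf — visit V.
      Visit K.
      At K: no right child.
    Visit W.
    At W: no right child.
  Visit A.
  At A: go right to T.
    At T: go left to F.
      F is a leaf — visit F.
    Visit T.
    At T: no right child.
Visit G.
At G: go right to D.
  At D: no left child.
  Visit D.
  At D: go right to Y.
    At Y: no left child.
    Visit Y.
    At Y: go right to L.
      At L: go left to J.
        J is a leaf — visit J.
      Visit L.
      At L: no right child.

R, V, K, W, A, F, T, G, D, Y, J, L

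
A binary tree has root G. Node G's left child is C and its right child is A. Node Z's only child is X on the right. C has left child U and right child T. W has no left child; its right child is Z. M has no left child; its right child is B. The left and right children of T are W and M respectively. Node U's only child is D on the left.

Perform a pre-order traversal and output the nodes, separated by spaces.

Pre-order visits the node, then its left subtree, then its right subtree.
Visit G.
At G: go left to C.
  Visit C.
  At C: go left to U.
    Visit U.
    At U: go left to D.
      D is a leaf — visit D.
    At U: no right child.
  At C: go right to T.
    Visit T.
    At T: go left to W.
      Visit W.
      At W: no left child.
      At W: go right to Z.
        Visit Z.
        At Z: no left child.
        At Z: go right to X.
          X is a leaf — visit X.
    At T: go right to M.
      Visit M.
      At M: no left child.
      At M: go right to B.
        B is a leaf — visit B.
At G: go right to A.
  A is a leaf — visit A.

G C U D T W Z X M B A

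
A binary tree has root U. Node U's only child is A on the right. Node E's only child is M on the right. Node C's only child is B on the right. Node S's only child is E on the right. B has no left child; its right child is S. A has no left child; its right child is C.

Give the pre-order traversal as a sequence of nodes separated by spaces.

U A C B S E M

Pre-order visits the node, then its left subtree, then its right subtree.
Visit U.
At U: no left child.
At U: go right to A.
  Visit A.
  At A: no left child.
  At A: go right to C.
    Visit C.
    At C: no left child.
    At C: go right to B.
      Visit B.
      At B: no left child.
      At B: go right to S.
        Visit S.
        At S: no left child.
        At S: go right to E.
          Visit E.
          At E: no left child.
          At E: go right to M.
            M is a leaf — visit M.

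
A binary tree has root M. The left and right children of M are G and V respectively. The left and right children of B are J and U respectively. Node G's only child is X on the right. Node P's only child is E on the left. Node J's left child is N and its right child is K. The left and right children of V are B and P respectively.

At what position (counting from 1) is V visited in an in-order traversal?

9

In-order visits the left subtree, then the node, then the right subtree.
At M: go left to G.
  At G: no left child.
  Visit G.
  At G: go right to X.
    X is a leaf — visit X.
Visit M.
At M: go right to V.
  At V: go left to B.
    At B: go left to J.
      At J: go left to N.
        N is a leaf — visit N.
      Visit J.
      At J: go right to K.
        K is a leaf — visit K.
    Visit B.
    At B: go right to U.
      U is a leaf — visit U.
  Visit V.
  At V: go right to P.
    At P: go left to E.
      E is a leaf — visit E.
    Visit P.
    At P: no right child.
Full in-order sequence: G, X, M, N, J, K, B, U, V, E, P.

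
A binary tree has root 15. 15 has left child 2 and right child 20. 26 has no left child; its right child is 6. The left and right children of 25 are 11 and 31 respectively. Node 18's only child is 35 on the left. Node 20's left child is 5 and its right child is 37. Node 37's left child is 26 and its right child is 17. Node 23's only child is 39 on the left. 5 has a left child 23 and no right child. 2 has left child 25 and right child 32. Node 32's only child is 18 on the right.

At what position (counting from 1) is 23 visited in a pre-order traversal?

11

Pre-order visits the node, then its left subtree, then its right subtree.
Visit 15.
At 15: go left to 2.
  Visit 2.
  At 2: go left to 25.
    Visit 25.
    At 25: go left to 11.
      11 is a leaf — visit 11.
    At 25: go right to 31.
      31 is a leaf — visit 31.
  At 2: go right to 32.
    Visit 32.
    At 32: no left child.
    At 32: go right to 18.
      Visit 18.
      At 18: go left to 35.
        35 is a leaf — visit 35.
      At 18: no right child.
At 15: go right to 20.
  Visit 20.
  At 20: go left to 5.
    Visit 5.
    At 5: go left to 23.
      Visit 23.
      At 23: go left to 39.
        39 is a leaf — visit 39.
      At 23: no right child.
    At 5: no right child.
  At 20: go right to 37.
    Visit 37.
    At 37: go left to 26.
      Visit 26.
      At 26: no left child.
      At 26: go right to 6.
        6 is a leaf — visit 6.
    At 37: go right to 17.
      17 is a leaf — visit 17.
Full pre-order sequence: 15, 2, 25, 11, 31, 32, 18, 35, 20, 5, 23, 39, 37, 26, 6, 17.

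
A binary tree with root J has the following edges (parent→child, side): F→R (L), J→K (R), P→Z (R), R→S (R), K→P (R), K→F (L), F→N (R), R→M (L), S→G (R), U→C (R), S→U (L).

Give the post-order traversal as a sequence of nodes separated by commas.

M, C, U, G, S, R, N, F, Z, P, K, J

Post-order visits the left subtree, then the right subtree, then the node.
At J: no left child.
At J: go right to K.
  At K: go left to F.
    At F: go left to R.
      At R: go left to M.
        M is a leaf — visit M.
      At R: go right to S.
        At S: go left to U.
          At U: no left child.
          At U: go right to C.
            C is a leaf — visit C.
          Visit U.
        At S: go right to G.
          G is a leaf — visit G.
        Visit S.
      Visit R.
    At F: go right to N.
      N is a leaf — visit N.
    Visit F.
  At K: go right to P.
    At P: no left child.
    At P: go right to Z.
      Z is a leaf — visit Z.
    Visit P.
  Visit K.
Visit J.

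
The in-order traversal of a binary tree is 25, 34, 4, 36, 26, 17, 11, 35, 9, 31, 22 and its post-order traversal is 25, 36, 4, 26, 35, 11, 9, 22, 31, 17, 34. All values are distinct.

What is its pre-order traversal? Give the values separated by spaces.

The last element of post-order is the root; it splits in-order into left and right subtrees.
Root 34: left subtree has 1 node {25}, right has 9 {4, 36, 26, 17, 11, 35, 9, 31, 22}.
  Root 17: left subtree has 3 nodes {4, 36, 26}, right has 5 {11, 35, 9, 31, 22}.
    Root 26: left subtree has 2 nodes {4, 36}, right has 0 { }.
      Root 4: left subtree has 0 nodes { }, right has 1 {36}.
    Root 31: left subtree has 3 nodes {11, 35, 9}, right has 1 {22}.
      Root 9: left subtree has 2 nodes {11, 35}, right has 0 { }.
        Root 11: left subtree has 0 nodes { }, right has 1 {35}.

34 25 17 26 4 36 31 9 11 35 22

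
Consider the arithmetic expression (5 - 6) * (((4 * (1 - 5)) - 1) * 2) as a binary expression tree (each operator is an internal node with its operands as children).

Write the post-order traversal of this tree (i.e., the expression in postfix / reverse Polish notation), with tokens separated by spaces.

5 6 - 4 1 5 - * 1 - 2 * *

Post-order on an expression tree gives postfix notation: for each operator, emit left operand, right operand, then the operator.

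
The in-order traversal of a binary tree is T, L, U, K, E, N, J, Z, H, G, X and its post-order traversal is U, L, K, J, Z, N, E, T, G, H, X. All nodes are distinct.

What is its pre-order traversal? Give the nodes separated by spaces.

X H T E K L U N Z J G

The last element of post-order is the root; it splits in-order into left and right subtrees.
Root X: left subtree has 10 nodes {T, L, U, K, E, N, J, Z, H, G}, right has 0 { }.
  Root H: left subtree has 8 nodes {T, L, U, K, E, N, J, Z}, right has 1 {G}.
    Root T: left subtree has 0 nodes { }, right has 7 {L, U, K, E, N, J, Z}.
      Root E: left subtree has 3 nodes {L, U, K}, right has 3 {N, J, Z}.
        Root K: left subtree has 2 nodes {L, U}, right has 0 { }.
          Root L: left subtree has 0 nodes { }, right has 1 {U}.
        Root N: left subtree has 0 nodes { }, right has 2 {J, Z}.
          Root Z: left subtree has 1 node {J}, right has 0 { }.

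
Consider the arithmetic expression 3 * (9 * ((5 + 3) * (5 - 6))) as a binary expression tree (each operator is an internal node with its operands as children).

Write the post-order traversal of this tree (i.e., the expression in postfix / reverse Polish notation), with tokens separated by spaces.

3 9 5 3 + 5 6 - * * *

Post-order on an expression tree gives postfix notation: for each operator, emit left operand, right operand, then the operator.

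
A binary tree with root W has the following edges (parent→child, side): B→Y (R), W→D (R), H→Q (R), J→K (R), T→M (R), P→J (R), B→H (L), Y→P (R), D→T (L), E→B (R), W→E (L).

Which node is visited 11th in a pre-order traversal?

Pre-order visits the node, then its left subtree, then its right subtree.
Visit W.
At W: go left to E.
  Visit E.
  At E: no left child.
  At E: go right to B.
    Visit B.
    At B: go left to H.
      Visit H.
      At H: no left child.
      At H: go right to Q.
        Q is a leaf — visit Q.
    At B: go right to Y.
      Visit Y.
      At Y: no left child.
      At Y: go right to P.
        Visit P.
        At P: no left child.
        At P: go right to J.
          Visit J.
          At J: no left child.
          At J: go right to K.
            K is a leaf — visit K.
At W: go right to D.
  Visit D.
  At D: go left to T.
    Visit T.
    At T: no left child.
    At T: go right to M.
      M is a leaf — visit M.
  At D: no right child.
Full pre-order sequence: W, E, B, H, Q, Y, P, J, K, D, T, M.

T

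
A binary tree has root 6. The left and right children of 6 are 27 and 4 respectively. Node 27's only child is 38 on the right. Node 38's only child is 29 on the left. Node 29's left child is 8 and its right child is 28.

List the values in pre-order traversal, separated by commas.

Pre-order visits the node, then its left subtree, then its right subtree.
Visit 6.
At 6: go left to 27.
  Visit 27.
  At 27: no left child.
  At 27: go right to 38.
    Visit 38.
    At 38: go left to 29.
      Visit 29.
      At 29: go left to 8.
        8 is a leaf — visit 8.
      At 29: go right to 28.
        28 is a leaf — visit 28.
    At 38: no right child.
At 6: go right to 4.
  4 is a leaf — visit 4.

6, 27, 38, 29, 8, 28, 4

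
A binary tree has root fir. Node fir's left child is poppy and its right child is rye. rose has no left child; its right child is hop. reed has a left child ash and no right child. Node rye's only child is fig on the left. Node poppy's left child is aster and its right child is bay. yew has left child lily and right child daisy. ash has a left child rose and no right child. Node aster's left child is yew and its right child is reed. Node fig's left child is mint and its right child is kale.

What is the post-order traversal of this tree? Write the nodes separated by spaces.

Post-order visits the left subtree, then the right subtree, then the node.
At fir: go left to poppy.
  At poppy: go left to aster.
    At aster: go left to yew.
      At yew: go left to lily.
        lily is a leaf — visit lily.
      At yew: go right to daisy.
        daisy is a leaf — visit daisy.
      Visit yew.
    At aster: go right to reed.
      At reed: go left to ash.
        At ash: go left to rose.
          At rose: no left child.
          At rose: go right to hop.
            hop is a leaf — visit hop.
          Visit rose.
        At ash: no right child.
        Visit ash.
      At reed: no right child.
      Visit reed.
    Visit aster.
  At poppy: go right to bay.
    bay is a leaf — visit bay.
  Visit poppy.
At fir: go right to rye.
  At rye: go left to fig.
    At fig: go left to mint.
      mint is a leaf — visit mint.
    At fig: go right to kale.
      kale is a leaf — visit kale.
    Visit fig.
  At rye: no right child.
  Visit rye.
Visit fir.

lily daisy yew hop rose ash reed aster bay poppy mint kale fig rye fir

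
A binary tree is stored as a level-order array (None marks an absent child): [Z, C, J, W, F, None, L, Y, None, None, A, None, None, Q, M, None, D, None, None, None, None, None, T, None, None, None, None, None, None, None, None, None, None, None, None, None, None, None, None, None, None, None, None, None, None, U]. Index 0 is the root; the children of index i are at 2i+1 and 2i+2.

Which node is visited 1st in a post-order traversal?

Post-order visits the left subtree, then the right subtree, then the node.
At Z: go left to C.
  At C: go left to W.
    At W: go left to Y.
      At Y: no left child.
      At Y: go right to D.
        D is a leaf — visit D.
      Visit Y.
    At W: no right child.
    Visit W.
  At C: go right to F.
    At F: no left child.
    At F: go right to A.
      At A: no left child.
      At A: go right to T.
        At T: go left to U.
          U is a leaf — visit U.
        At T: no right child.
        Visit T.
      Visit A.
    Visit F.
  Visit C.
At Z: go right to J.
  At J: no left child.
  At J: go right to L.
    At L: go left to Q.
      Q is a leaf — visit Q.
    At L: go right to M.
      M is a leaf — visit M.
    Visit L.
  Visit J.
Visit Z.
Full post-order sequence: D, Y, W, U, T, A, F, C, Q, M, L, J, Z.

D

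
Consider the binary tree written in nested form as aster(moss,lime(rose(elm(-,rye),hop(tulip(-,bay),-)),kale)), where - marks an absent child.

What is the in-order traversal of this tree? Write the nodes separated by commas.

moss, aster, elm, rye, rose, tulip, bay, hop, lime, kale

In-order visits the left subtree, then the node, then the right subtree.
At aster: go left to moss.
  moss is a leaf — visit moss.
Visit aster.
At aster: go right to lime.
  At lime: go left to rose.
    At rose: go left to elm.
      At elm: no left child.
      Visit elm.
      At elm: go right to rye.
        rye is a leaf — visit rye.
    Visit rose.
    At rose: go right to hop.
      At hop: go left to tulip.
        At tulip: no left child.
        Visit tulip.
        At tulip: go right to bay.
          bay is a leaf — visit bay.
      Visit hop.
      At hop: no right child.
  Visit lime.
  At lime: go right to kale.
    kale is a leaf — visit kale.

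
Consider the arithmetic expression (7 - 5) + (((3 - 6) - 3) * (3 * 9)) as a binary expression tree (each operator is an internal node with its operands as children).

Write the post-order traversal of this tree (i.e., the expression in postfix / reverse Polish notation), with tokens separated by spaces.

7 5 - 3 6 - 3 - 3 9 * * +

Post-order on an expression tree gives postfix notation: for each operator, emit left operand, right operand, then the operator.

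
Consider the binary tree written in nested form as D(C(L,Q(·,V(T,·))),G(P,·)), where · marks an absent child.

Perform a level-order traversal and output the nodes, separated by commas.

Level-order visits nodes level by level from the root, left to right within each level.
Level 0: D
Level 1: C, G
Level 2: L, Q, P
Level 3: V
Level 4: T

D, C, G, L, Q, P, V, T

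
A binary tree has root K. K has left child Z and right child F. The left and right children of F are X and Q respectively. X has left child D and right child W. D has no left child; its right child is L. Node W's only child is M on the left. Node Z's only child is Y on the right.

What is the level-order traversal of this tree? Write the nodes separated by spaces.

Level-order visits nodes level by level from the root, left to right within each level.
Level 0: K
Level 1: Z, F
Level 2: Y, X, Q
Level 3: D, W
Level 4: L, M

K Z F Y X Q D W L M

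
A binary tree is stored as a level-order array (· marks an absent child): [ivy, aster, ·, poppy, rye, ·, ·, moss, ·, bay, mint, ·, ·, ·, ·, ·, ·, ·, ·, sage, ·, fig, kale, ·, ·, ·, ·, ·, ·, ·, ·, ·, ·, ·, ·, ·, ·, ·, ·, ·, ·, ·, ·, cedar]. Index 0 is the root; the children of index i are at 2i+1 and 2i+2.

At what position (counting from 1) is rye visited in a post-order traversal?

Post-order visits the left subtree, then the right subtree, then the node.
At ivy: go left to aster.
  At aster: go left to poppy.
    At poppy: go left to moss.
      moss is a leaf — visit moss.
    At poppy: no right child.
    Visit poppy.
  At aster: go right to rye.
    At rye: go left to bay.
      At bay: go left to sage.
        sage is a leaf — visit sage.
      At bay: no right child.
      Visit bay.
    At rye: go right to mint.
      At mint: go left to fig.
        At fig: go left to cedar.
          cedar is a leaf — visit cedar.
        At fig: no right child.
        Visit fig.
      At mint: go right to kale.
        kale is a leaf — visit kale.
      Visit mint.
    Visit rye.
  Visit aster.
At ivy: no right child.
Visit ivy.
Full post-order sequence: moss, poppy, sage, bay, cedar, fig, kale, mint, rye, aster, ivy.

9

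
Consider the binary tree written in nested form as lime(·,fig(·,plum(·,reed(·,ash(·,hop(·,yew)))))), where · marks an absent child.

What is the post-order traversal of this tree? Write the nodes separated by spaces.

yew hop ash reed plum fig lime

Post-order visits the left subtree, then the right subtree, then the node.
At lime: no left child.
At lime: go right to fig.
  At fig: no left child.
  At fig: go right to plum.
    At plum: no left child.
    At plum: go right to reed.
      At reed: no left child.
      At reed: go right to ash.
        At ash: no left child.
        At ash: go right to hop.
          At hop: no left child.
          At hop: go right to yew.
            yew is a leaf — visit yew.
          Visit hop.
        Visit ash.
      Visit reed.
    Visit plum.
  Visit fig.
Visit lime.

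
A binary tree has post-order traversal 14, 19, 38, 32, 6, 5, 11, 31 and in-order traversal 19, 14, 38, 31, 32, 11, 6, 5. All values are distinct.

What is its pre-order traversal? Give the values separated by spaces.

31 38 19 14 11 32 5 6

The last element of post-order is the root; it splits in-order into left and right subtrees.
Root 31: left subtree has 3 nodes {19, 14, 38}, right has 4 {32, 11, 6, 5}.
  Root 38: left subtree has 2 nodes {19, 14}, right has 0 { }.
    Root 19: left subtree has 0 nodes { }, right has 1 {14}.
  Root 11: left subtree has 1 node {32}, right has 2 {6, 5}.
    Root 5: left subtree has 1 node {6}, right has 0 { }.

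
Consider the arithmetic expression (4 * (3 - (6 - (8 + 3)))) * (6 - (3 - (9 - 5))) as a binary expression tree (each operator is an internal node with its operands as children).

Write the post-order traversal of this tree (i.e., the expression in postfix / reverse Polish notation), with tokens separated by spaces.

Post-order on an expression tree gives postfix notation: for each operator, emit left operand, right operand, then the operator.

4 3 6 8 3 + - - * 6 3 9 5 - - - *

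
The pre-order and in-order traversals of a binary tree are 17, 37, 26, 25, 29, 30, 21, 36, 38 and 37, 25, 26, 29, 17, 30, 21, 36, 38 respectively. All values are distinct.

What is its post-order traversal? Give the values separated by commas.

25, 29, 26, 37, 38, 36, 21, 30, 17

The first element of pre-order is the root; it splits in-order into left and right subtrees.
Root 17: left subtree has 4 nodes {37, 25, 26, 29}, right has 4 {30, 21, 36, 38}.
  Root 37: left subtree has 0 nodes { }, right has 3 {25, 26, 29}.
    Root 26: left subtree has 1 node {25}, right has 1 {29}.
  Root 30: left subtree has 0 nodes { }, right has 3 {21, 36, 38}.
    Root 21: left subtree has 0 nodes { }, right has 2 {36, 38}.
      Root 36: left subtree has 0 nodes { }, right has 1 {38}.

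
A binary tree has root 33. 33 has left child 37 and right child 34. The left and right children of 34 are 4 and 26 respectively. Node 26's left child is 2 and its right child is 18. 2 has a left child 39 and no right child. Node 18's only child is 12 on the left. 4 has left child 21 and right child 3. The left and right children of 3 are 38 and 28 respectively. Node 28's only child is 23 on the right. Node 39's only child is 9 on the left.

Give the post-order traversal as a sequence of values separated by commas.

37, 21, 38, 23, 28, 3, 4, 9, 39, 2, 12, 18, 26, 34, 33

Post-order visits the left subtree, then the right subtree, then the node.
At 33: go left to 37.
  37 is a leaf — visit 37.
At 33: go right to 34.
  At 34: go left to 4.
    At 4: go left to 21.
      21 is a leaf — visit 21.
    At 4: go right to 3.
      At 3: go left to 38.
        38 is a leaf — visit 38.
      At 3: go right to 28.
        At 28: no left child.
        At 28: go right to 23.
          23 is a leaf — visit 23.
        Visit 28.
      Visit 3.
    Visit 4.
  At 34: go right to 26.
    At 26: go left to 2.
      At 2: go left to 39.
        At 39: go left to 9.
          9 is a leaf — visit 9.
        At 39: no right child.
        Visit 39.
      At 2: no right child.
      Visit 2.
    At 26: go right to 18.
      At 18: go left to 12.
        12 is a leaf — visit 12.
      At 18: no right child.
      Visit 18.
    Visit 26.
  Visit 34.
Visit 33.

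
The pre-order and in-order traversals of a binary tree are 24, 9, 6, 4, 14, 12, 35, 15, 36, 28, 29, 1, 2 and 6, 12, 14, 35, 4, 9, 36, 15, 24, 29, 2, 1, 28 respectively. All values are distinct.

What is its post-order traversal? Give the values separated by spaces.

12 35 14 4 6 36 15 9 2 1 29 28 24

The first element of pre-order is the root; it splits in-order into left and right subtrees.
Root 24: left subtree has 8 nodes {6, 12, 14, 35, 4, 9, 36, 15}, right has 4 {29, 2, 1, 28}.
  Root 9: left subtree has 5 nodes {6, 12, 14, 35, 4}, right has 2 {36, 15}.
    Root 6: left subtree has 0 nodes { }, right has 4 {12, 14, 35, 4}.
      Root 4: left subtree has 3 nodes {12, 14, 35}, right has 0 { }.
        Root 14: left subtree has 1 node {12}, right has 1 {35}.
    Root 15: left subtree has 1 node {36}, right has 0 { }.
  Root 28: left subtree has 3 nodes {29, 2, 1}, right has 0 { }.
    Root 29: left subtree has 0 nodes { }, right has 2 {2, 1}.
      Root 1: left subtree has 1 node {2}, right has 0 { }.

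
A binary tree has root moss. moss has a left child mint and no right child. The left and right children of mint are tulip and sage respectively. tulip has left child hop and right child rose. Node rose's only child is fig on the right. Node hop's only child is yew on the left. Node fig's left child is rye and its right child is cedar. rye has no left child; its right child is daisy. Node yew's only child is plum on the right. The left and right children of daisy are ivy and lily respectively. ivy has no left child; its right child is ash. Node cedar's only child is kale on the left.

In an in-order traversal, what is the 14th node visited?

mint

In-order visits the left subtree, then the node, then the right subtree.
At moss: go left to mint.
  At mint: go left to tulip.
    At tulip: go left to hop.
      At hop: go left to yew.
        At yew: no left child.
        Visit yew.
        At yew: go right to plum.
          plum is a leaf — visit plum.
      Visit hop.
      At hop: no right child.
    Visit tulip.
    At tulip: go right to rose.
      At rose: no left child.
      Visit rose.
      At rose: go right to fig.
        At fig: go left to rye.
          At rye: no left child.
          Visit rye.
          At rye: go right to daisy.
            At daisy: go left to ivy.
              At ivy: no left child.
              Visit ivy.
              At ivy: go right to ash.
                ash is a leaf — visit ash.
            Visit daisy.
            At daisy: go right to lily.
              lily is a leaf — visit lily.
        Visit fig.
        At fig: go right to cedar.
          At cedar: go left to kale.
            kale is a leaf — visit kale.
          Visit cedar.
          At cedar: no right child.
  Visit mint.
  At mint: go right to sage.
    sage is a leaf — visit sage.
Visit moss.
At moss: no right child.
Full in-order sequence: yew, plum, hop, tulip, rose, rye, ivy, ash, daisy, lily, fig, kale, cedar, mint, sage, moss.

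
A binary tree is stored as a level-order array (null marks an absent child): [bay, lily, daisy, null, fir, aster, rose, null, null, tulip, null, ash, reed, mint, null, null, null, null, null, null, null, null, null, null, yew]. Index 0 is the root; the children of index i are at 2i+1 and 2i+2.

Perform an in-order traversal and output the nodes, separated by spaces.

lily tulip fir bay ash yew aster reed daisy mint rose

In-order visits the left subtree, then the node, then the right subtree.
At bay: go left to lily.
  At lily: no left child.
  Visit lily.
  At lily: go right to fir.
    At fir: go left to tulip.
      tulip is a leaf — visit tulip.
    Visit fir.
    At fir: no right child.
Visit bay.
At bay: go right to daisy.
  At daisy: go left to aster.
    At aster: go left to ash.
      At ash: no left child.
      Visit ash.
      At ash: go right to yew.
        yew is a leaf — visit yew.
    Visit aster.
    At aster: go right to reed.
      reed is a leaf — visit reed.
  Visit daisy.
  At daisy: go right to rose.
    At rose: go left to mint.
      mint is a leaf — visit mint.
    Visit rose.
    At rose: no right child.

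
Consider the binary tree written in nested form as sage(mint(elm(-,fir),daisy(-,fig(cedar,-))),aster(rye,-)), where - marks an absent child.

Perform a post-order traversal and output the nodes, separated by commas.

Post-order visits the left subtree, then the right subtree, then the node.
At sage: go left to mint.
  At mint: go left to elm.
    At elm: no left child.
    At elm: go right to fir.
      fir is a leaf — visit fir.
    Visit elm.
  At mint: go right to daisy.
    At daisy: no left child.
    At daisy: go right to fig.
      At fig: go left to cedar.
        cedar is a leaf — visit cedar.
      At fig: no right child.
      Visit fig.
    Visit daisy.
  Visit mint.
At sage: go right to aster.
  At aster: go left to rye.
    rye is a leaf — visit rye.
  At aster: no right child.
  Visit aster.
Visit sage.

fir, elm, cedar, fig, daisy, mint, rye, aster, sage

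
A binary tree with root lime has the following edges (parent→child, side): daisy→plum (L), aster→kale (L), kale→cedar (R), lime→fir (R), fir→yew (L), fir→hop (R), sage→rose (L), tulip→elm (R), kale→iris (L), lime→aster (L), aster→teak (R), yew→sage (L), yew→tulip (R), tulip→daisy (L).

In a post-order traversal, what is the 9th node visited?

daisy

Post-order visits the left subtree, then the right subtree, then the node.
At lime: go left to aster.
  At aster: go left to kale.
    At kale: go left to iris.
      iris is a leaf — visit iris.
    At kale: go right to cedar.
      cedar is a leaf — visit cedar.
    Visit kale.
  At aster: go right to teak.
    teak is a leaf — visit teak.
  Visit aster.
At lime: go right to fir.
  At fir: go left to yew.
    At yew: go left to sage.
      At sage: go left to rose.
        rose is a leaf — visit rose.
      At sage: no right child.
      Visit sage.
    At yew: go right to tulip.
      At tulip: go left to daisy.
        At daisy: go left to plum.
          plum is a leaf — visit plum.
        At daisy: no right child.
        Visit daisy.
      At tulip: go right to elm.
        elm is a leaf — visit elm.
      Visit tulip.
    Visit yew.
  At fir: go right to hop.
    hop is a leaf — visit hop.
  Visit fir.
Visit lime.
Full post-order sequence: iris, cedar, kale, teak, aster, rose, sage, plum, daisy, elm, tulip, yew, hop, fir, lime.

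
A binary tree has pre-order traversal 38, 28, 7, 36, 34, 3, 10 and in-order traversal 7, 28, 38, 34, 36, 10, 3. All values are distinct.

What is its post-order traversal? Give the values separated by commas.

7, 28, 34, 10, 3, 36, 38

The first element of pre-order is the root; it splits in-order into left and right subtrees.
Root 38: left subtree has 2 nodes {7, 28}, right has 4 {34, 36, 10, 3}.
  Root 28: left subtree has 1 node {7}, right has 0 { }.
  Root 36: left subtree has 1 node {34}, right has 2 {10, 3}.
    Root 3: left subtree has 1 node {10}, right has 0 { }.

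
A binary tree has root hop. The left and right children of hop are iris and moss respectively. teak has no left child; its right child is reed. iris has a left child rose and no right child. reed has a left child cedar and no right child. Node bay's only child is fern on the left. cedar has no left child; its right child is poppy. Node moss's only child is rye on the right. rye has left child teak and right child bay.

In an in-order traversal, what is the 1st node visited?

In-order visits the left subtree, then the node, then the right subtree.
At hop: go left to iris.
  At iris: go left to rose.
    rose is a leaf — visit rose.
  Visit iris.
  At iris: no right child.
Visit hop.
At hop: go right to moss.
  At moss: no left child.
  Visit moss.
  At moss: go right to rye.
    At rye: go left to teak.
      At teak: no left child.
      Visit teak.
      At teak: go right to reed.
        At reed: go left to cedar.
          At cedar: no left child.
          Visit cedar.
          At cedar: go right to poppy.
            poppy is a leaf — visit poppy.
        Visit reed.
        At reed: no right child.
    Visit rye.
    At rye: go right to bay.
      At bay: go left to fern.
        fern is a leaf — visit fern.
      Visit bay.
      At bay: no right child.
Full in-order sequence: rose, iris, hop, moss, teak, cedar, poppy, reed, rye, fern, bay.

rose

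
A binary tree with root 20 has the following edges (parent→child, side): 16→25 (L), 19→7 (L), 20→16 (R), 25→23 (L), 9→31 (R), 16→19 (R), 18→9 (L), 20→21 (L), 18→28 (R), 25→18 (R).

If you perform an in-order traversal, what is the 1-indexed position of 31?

6

In-order visits the left subtree, then the node, then the right subtree.
At 20: go left to 21.
  21 is a leaf — visit 21.
Visit 20.
At 20: go right to 16.
  At 16: go left to 25.
    At 25: go left to 23.
      23 is a leaf — visit 23.
    Visit 25.
    At 25: go right to 18.
      At 18: go left to 9.
        At 9: no left child.
        Visit 9.
        At 9: go right to 31.
          31 is a leaf — visit 31.
      Visit 18.
      At 18: go right to 28.
        28 is a leaf — visit 28.
  Visit 16.
  At 16: go right to 19.
    At 19: go left to 7.
      7 is a leaf — visit 7.
    Visit 19.
    At 19: no right child.
Full in-order sequence: 21, 20, 23, 25, 9, 31, 18, 28, 16, 7, 19.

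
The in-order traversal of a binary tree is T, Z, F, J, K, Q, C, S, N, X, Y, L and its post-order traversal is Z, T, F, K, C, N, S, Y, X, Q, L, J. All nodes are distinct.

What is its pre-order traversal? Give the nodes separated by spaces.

J F T Z L Q K X S C N Y

The last element of post-order is the root; it splits in-order into left and right subtrees.
Root J: left subtree has 3 nodes {T, Z, F}, right has 8 {K, Q, C, S, N, X, Y, L}.
  Root F: left subtree has 2 nodes {T, Z}, right has 0 { }.
    Root T: left subtree has 0 nodes { }, right has 1 {Z}.
  Root L: left subtree has 7 nodes {K, Q, C, S, N, X, Y}, right has 0 { }.
    Root Q: left subtree has 1 node {K}, right has 5 {C, S, N, X, Y}.
      Root X: left subtree has 3 nodes {C, S, N}, right has 1 {Y}.
        Root S: left subtree has 1 node {C}, right has 1 {N}.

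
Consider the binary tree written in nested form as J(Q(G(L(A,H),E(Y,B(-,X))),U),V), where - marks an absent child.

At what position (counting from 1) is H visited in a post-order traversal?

Post-order visits the left subtree, then the right subtree, then the node.
At J: go left to Q.
  At Q: go left to G.
    At G: go left to L.
      At L: go left to A.
        A is a leaf — visit A.
      At L: go right to H.
        H is a leaf — visit H.
      Visit L.
    At G: go right to E.
      At E: go left to Y.
        Y is a leaf — visit Y.
      At E: go right to B.
        At B: no left child.
        At B: go right to X.
          X is a leaf — visit X.
        Visit B.
      Visit E.
    Visit G.
  At Q: go right to U.
    U is a leaf — visit U.
  Visit Q.
At J: go right to V.
  V is a leaf — visit V.
Visit J.
Full post-order sequence: A, H, L, Y, X, B, E, G, U, Q, V, J.

2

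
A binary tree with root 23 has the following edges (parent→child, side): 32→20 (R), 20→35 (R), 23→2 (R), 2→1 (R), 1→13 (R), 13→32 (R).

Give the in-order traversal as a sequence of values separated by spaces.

In-order visits the left subtree, then the node, then the right subtree.
At 23: no left child.
Visit 23.
At 23: go right to 2.
  At 2: no left child.
  Visit 2.
  At 2: go right to 1.
    At 1: no left child.
    Visit 1.
    At 1: go right to 13.
      At 13: no left child.
      Visit 13.
      At 13: go right to 32.
        At 32: no left child.
        Visit 32.
        At 32: go right to 20.
          At 20: no left child.
          Visit 20.
          At 20: go right to 35.
            35 is a leaf — visit 35.

23 2 1 13 32 20 35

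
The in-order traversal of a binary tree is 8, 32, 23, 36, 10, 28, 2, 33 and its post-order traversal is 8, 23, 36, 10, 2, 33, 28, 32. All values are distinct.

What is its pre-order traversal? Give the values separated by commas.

32, 8, 28, 10, 36, 23, 33, 2

The last element of post-order is the root; it splits in-order into left and right subtrees.
Root 32: left subtree has 1 node {8}, right has 6 {23, 36, 10, 28, 2, 33}.
  Root 28: left subtree has 3 nodes {23, 36, 10}, right has 2 {2, 33}.
    Root 10: left subtree has 2 nodes {23, 36}, right has 0 { }.
      Root 36: left subtree has 1 node {23}, right has 0 { }.
    Root 33: left subtree has 1 node {2}, right has 0 { }.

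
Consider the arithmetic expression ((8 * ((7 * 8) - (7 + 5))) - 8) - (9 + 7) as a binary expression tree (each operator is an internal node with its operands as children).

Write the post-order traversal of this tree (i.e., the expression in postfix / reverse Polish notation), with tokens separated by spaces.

Post-order on an expression tree gives postfix notation: for each operator, emit left operand, right operand, then the operator.

8 7 8 * 7 5 + - * 8 - 9 7 + -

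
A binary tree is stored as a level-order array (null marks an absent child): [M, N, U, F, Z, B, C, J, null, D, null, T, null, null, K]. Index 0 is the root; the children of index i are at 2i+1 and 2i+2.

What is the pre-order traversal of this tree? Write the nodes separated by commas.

M, N, F, J, Z, D, U, B, T, C, K

Pre-order visits the node, then its left subtree, then its right subtree.
Visit M.
At M: go left to N.
  Visit N.
  At N: go left to F.
    Visit F.
    At F: go left to J.
      J is a leaf — visit J.
    At F: no right child.
  At N: go right to Z.
    Visit Z.
    At Z: go left to D.
      D is a leaf — visit D.
    At Z: no right child.
At M: go right to U.
  Visit U.
  At U: go left to B.
    Visit B.
    At B: go left to T.
      T is a leaf — visit T.
    At B: no right child.
  At U: go right to C.
    Visit C.
    At C: no left child.
    At C: go right to K.
      K is a leaf — visit K.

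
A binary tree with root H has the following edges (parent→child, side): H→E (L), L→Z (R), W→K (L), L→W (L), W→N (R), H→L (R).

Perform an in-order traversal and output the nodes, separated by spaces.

E H K W N L Z

In-order visits the left subtree, then the node, then the right subtree.
At H: go left to E.
  E is a leaf — visit E.
Visit H.
At H: go right to L.
  At L: go left to W.
    At W: go left to K.
      K is a leaf — visit K.
    Visit W.
    At W: go right to N.
      N is a leaf — visit N.
  Visit L.
  At L: go right to Z.
    Z is a leaf — visit Z.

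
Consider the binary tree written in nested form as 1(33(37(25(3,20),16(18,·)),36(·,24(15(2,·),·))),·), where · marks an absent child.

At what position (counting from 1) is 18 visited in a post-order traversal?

4

Post-order visits the left subtree, then the right subtree, then the node.
At 1: go left to 33.
  At 33: go left to 37.
    At 37: go left to 25.
      At 25: go left to 3.
        3 is a leaf — visit 3.
      At 25: go right to 20.
        20 is a leaf — visit 20.
      Visit 25.
    At 37: go right to 16.
      At 16: go left to 18.
        18 is a leaf — visit 18.
      At 16: no right child.
      Visit 16.
    Visit 37.
  At 33: go right to 36.
    At 36: no left child.
    At 36: go right to 24.
      At 24: go left to 15.
        At 15: go left to 2.
          2 is a leaf — visit 2.
        At 15: no right child.
        Visit 15.
      At 24: no right child.
      Visit 24.
    Visit 36.
  Visit 33.
At 1: no right child.
Visit 1.
Full post-order sequence: 3, 20, 25, 18, 16, 37, 2, 15, 24, 36, 33, 1.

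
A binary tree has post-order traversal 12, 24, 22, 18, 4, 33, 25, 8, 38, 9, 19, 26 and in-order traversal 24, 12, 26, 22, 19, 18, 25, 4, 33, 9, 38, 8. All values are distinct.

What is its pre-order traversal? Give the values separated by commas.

26, 24, 12, 19, 22, 9, 25, 18, 33, 4, 38, 8

The last element of post-order is the root; it splits in-order into left and right subtrees.
Root 26: left subtree has 2 nodes {24, 12}, right has 9 {22, 19, 18, 25, 4, 33, 9, 38, 8}.
  Root 24: left subtree has 0 nodes { }, right has 1 {12}.
  Root 19: left subtree has 1 node {22}, right has 7 {18, 25, 4, 33, 9, 38, 8}.
    Root 9: left subtree has 4 nodes {18, 25, 4, 33}, right has 2 {38, 8}.
      Root 25: left subtree has 1 node {18}, right has 2 {4, 33}.
        Root 33: left subtree has 1 node {4}, right has 0 { }.
      Root 38: left subtree has 0 nodes { }, right has 1 {8}.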